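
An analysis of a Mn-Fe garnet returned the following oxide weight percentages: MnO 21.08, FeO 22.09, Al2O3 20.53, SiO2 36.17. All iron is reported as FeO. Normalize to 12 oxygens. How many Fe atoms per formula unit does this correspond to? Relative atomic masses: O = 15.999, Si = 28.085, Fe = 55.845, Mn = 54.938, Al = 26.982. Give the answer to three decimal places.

1.529 Fe apfu

MnO: 21.08/70.937 = 0.29717 mol → 0.29717 mol Mn, 0.29717 mol O.
FeO: 22.09/71.844 = 0.30747 mol → 0.30747 mol Fe, 0.30747 mol O.
Al2O3: 20.53/101.961 = 0.20135 mol → 0.40270 mol Al, 0.60405 mol O.
SiO2: 36.17/60.083 = 0.60200 mol → 0.60200 mol Si, 1.20400 mol O.
Total oxygen = 2.41269 mol. Normalization factor = 12/2.41269 = 4.97370.
Fe per 12 O = 0.30747 × 4.97370 = 1.529.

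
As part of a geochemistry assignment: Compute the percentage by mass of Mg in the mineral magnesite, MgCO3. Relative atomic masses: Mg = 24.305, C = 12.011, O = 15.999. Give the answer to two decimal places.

28.83 weight percent

Formula mass = 1×24.305 + 1×12.011 + 3×15.999 = 84.313 g/mol, of which 24.305 g is Mg.
So Mg makes up 24.305/84.313 = 0.2883 of the mass, i.e. 28.83%.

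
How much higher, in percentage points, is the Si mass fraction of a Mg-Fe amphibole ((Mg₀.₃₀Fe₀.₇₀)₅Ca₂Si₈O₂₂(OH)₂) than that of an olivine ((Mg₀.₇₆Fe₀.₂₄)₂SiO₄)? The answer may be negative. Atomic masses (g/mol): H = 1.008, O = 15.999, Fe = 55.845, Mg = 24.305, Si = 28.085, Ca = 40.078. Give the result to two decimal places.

6.33 percentage points

First mineral: 224.680 g Si in 922.743 g formula = 24.35 wt% Si.
Second mineral: 28.085 g Si in 155.830 g formula = 18.02 wt% Si.
24.35% − 18.02% gives a difference of 6.33 percentage points.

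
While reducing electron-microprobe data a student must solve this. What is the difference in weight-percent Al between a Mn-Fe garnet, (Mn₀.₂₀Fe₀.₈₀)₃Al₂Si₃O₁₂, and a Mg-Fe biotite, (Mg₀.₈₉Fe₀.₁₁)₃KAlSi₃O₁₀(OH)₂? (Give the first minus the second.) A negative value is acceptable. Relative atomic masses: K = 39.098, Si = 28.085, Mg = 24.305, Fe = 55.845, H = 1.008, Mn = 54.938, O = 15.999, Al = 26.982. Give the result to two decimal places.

4.54 percentage points

M((Mn₀.₂₀Fe₀.₈₀)₃Al₂Si₃O₁₂) = 497.198 g/mol, so wt% Al = 53.964/497.198 × 100 = 10.85%.
M((Mg₀.₈₉Fe₀.₁₁)₃KAlSi₃O₁₀(OH)₂) = 427.662 g/mol, so wt% Al = 26.982/427.662 × 100 = 6.31%.
10.85 − 6.31 = 4.54 pp.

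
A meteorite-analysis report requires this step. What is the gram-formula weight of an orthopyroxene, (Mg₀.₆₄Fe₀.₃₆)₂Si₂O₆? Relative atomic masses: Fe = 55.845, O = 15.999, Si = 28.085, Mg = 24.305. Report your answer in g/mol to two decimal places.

Mg: 1.28 × 24.305 = 31.1104
Fe: 0.72 × 55.845 = 40.2084
Si: 2 × 28.085 = 56.1700
O: 6 × 15.999 = 95.9940
Summing the contributions gives the formula mass.

223.48 g/mol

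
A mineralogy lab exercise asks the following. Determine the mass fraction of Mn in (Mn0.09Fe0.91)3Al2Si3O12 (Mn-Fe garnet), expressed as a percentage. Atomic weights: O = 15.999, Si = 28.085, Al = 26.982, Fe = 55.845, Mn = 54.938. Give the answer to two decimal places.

Formula mass = 0.27·54.938 + 2.73·55.845 + 2·26.982 + 3·28.085 + 12·15.999 = 497.497 g/mol, of which 14.833 g is Mn.
So Mn makes up 14.833/497.497 = 0.0298 of the mass, i.e. 2.98%.

2.98 wt%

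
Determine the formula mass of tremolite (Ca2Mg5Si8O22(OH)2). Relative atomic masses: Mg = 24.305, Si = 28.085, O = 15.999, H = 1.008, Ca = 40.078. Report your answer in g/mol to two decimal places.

M = 2×40.078 + 5×24.305 + 8×28.085 + 24×15.999 + 2×1.008

812.35 g/mol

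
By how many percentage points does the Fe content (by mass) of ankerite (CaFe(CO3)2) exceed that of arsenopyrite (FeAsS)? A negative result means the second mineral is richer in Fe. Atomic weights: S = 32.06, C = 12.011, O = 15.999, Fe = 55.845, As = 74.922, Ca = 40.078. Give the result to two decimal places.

-8.44 percentage points

M(CaFe(CO3)2) = 215.939 g/mol, so wt% Fe = 55.845/215.939 × 100 = 25.86%.
M(FeAsS) = 162.827 g/mol, so wt% Fe = 55.845/162.827 × 100 = 34.30%.
25.86 − 34.30 = -8.44 pp.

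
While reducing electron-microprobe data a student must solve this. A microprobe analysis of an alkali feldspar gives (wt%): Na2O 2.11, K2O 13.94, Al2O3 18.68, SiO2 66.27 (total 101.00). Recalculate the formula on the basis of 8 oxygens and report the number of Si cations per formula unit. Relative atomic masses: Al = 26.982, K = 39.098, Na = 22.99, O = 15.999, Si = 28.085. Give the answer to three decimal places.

Na2O (M=61.979): mol = 0.03404; Na = 0.06808, O = 0.03404.
K2O (M=94.195): mol = 0.14799; K = 0.29598, O = 0.14799.
Al2O3 (M=101.961): mol = 0.18321; Al = 0.36642, O = 0.54963.
SiO2 (M=60.083): mol = 1.10297; Si = 1.10297, O = 2.20594.
ΣO = 2.93760; factor = 8/ΣO = 2.72331.
Si apfu = 1.10297 × 2.72331 = 3.004.

3.004 Si apfu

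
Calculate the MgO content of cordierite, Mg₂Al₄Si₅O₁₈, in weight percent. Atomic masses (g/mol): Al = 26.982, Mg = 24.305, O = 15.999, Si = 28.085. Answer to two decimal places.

M(Mg₂Al₄Si₅O₁₈) = 584.945 g/mol; M(MgO) = 40.304 g/mol.
Moles MgO per formula unit = 2 Mg ÷ 1 = 2.0000.
MgO fraction = (2.0000 × 40.304) / 584.945 = 80.608/584.945 = 0.1378.

13.78 wt%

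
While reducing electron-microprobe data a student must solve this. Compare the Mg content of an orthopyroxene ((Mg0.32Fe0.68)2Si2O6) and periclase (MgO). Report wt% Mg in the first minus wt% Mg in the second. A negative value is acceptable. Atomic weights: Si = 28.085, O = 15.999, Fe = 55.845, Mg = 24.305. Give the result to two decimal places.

First mineral: 15.555 g Mg in 243.668 g formula = 6.38 wt% Mg.
Second mineral: 24.305 g Mg in 40.304 g formula = 60.30 wt% Mg.
6.38% − 60.30% gives a difference of -53.92 percentage points.

-53.92 percentage points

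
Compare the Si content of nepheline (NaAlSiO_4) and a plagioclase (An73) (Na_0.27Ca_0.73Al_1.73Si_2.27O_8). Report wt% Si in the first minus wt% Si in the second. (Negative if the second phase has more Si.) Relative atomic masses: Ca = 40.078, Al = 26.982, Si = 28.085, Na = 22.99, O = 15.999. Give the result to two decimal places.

M(NaAlSiO_4) = 142.053 g/mol, so wt% Si = 28.085/142.053 × 100 = 19.77%.
M(Na_0.27Ca_0.73Al_1.73Si_2.27O_8) = 273.888 g/mol, so wt% Si = 63.753/273.888 × 100 = 23.28%.
19.77 − 23.28 = -3.51 pp.

-3.51 percentage points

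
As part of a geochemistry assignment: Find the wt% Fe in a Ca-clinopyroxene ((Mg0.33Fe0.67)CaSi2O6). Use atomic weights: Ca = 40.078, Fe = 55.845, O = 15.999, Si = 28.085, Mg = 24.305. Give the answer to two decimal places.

15.74 mass %

M((Mg0.33Fe0.67)CaSi2O6) = 237.679 g/mol.
Fe contributes 0.67 × 55.845 = 37.416 g per mole.
37.416/237.679 = 0.1574 → 15.74%.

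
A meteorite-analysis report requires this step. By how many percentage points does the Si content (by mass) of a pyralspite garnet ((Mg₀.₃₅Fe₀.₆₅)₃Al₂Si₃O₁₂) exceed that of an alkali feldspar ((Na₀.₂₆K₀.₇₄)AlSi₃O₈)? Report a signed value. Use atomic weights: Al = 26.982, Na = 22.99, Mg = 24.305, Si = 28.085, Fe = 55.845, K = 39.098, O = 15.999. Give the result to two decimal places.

-12.60 percentage points

M((Mg₀.₃₅Fe₀.₆₅)₃Al₂Si₃O₁₂) = 464.625 g/mol, so wt% Si = 84.255/464.625 × 100 = 18.13%.
M((Na₀.₂₆K₀.₇₄)AlSi₃O₈) = 274.139 g/mol, so wt% Si = 84.255/274.139 × 100 = 30.73%.
18.13 − 30.73 = -12.60 pp.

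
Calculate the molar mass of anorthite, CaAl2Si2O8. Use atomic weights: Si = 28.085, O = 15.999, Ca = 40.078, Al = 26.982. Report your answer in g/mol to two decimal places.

278.20 g/mol

M = 1*40.078 + 2*26.982 + 2*28.085 + 8*15.999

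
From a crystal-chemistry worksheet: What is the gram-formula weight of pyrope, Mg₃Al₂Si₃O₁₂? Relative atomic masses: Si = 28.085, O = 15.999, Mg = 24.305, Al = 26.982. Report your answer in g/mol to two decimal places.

403.12 g/mol

Mg: 3 × 24.305 = 72.9150
Al: 2 × 26.982 = 53.9640
Si: 3 × 28.085 = 84.2550
O: 12 × 15.999 = 191.9880
Summing the contributions gives the formula mass.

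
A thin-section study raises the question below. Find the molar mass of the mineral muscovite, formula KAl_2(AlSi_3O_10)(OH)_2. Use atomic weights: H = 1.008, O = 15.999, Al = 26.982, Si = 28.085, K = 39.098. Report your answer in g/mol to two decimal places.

M = 1·39.098 + 3·26.982 + 3·28.085 + 12·15.999 + 2·1.008

398.30 g/mol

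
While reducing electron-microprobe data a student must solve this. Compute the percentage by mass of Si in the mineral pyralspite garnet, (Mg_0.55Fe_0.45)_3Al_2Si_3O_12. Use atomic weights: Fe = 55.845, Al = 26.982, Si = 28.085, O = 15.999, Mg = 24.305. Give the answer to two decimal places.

Molar mass of (Mg_0.55Fe_0.45)_3Al_2Si_3O_12: 1.65·24.305 + 1.35·55.845 + 2·26.982 + 3·28.085 + 12·15.999 = 445.701 g/mol.
Mass of Si per formula unit: 3 × 28.085 = 84.255 g.
Weight fraction Si = 84.255 / 445.701 = 0.1890.

18.90 wt%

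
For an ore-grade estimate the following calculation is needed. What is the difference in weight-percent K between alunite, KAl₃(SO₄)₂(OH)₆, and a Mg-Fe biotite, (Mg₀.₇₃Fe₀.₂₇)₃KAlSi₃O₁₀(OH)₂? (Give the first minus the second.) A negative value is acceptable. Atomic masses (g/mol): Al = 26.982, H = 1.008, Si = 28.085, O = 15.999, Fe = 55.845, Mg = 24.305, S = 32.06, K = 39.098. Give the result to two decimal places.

0.61 percentage points

K in KAl₃(SO₄)₂(OH)₆: molar mass 414.198 g/mol; 1×39.098 = 39.098 g → 9.44 wt%.
K in (Mg₀.₇₃Fe₀.₂₇)₃KAlSi₃O₁₀(OH)₂: molar mass 442.801 g/mol; 1×39.098 = 39.098 g → 8.83 wt%.
Difference = 9.44 − 8.83 = 0.61 percentage points.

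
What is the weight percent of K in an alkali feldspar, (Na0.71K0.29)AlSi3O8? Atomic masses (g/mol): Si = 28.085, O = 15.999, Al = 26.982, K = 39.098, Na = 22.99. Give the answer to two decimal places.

M((Na0.71K0.29)AlSi3O8) = 266.890 g/mol.
K contributes 0.29 × 39.098 = 11.338 g per mole.
11.338/266.890 = 0.0425 → 4.25%.

4.25 weight percent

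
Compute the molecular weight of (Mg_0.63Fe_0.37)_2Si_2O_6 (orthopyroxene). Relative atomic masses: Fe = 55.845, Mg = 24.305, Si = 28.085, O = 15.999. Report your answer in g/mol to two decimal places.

224.11 g/mol

Mg: 1.26 × 24.305 = 30.6243
Fe: 0.74 × 55.845 = 41.3253
Si: 2 × 28.085 = 56.1700
O: 6 × 15.999 = 95.9940
Summing the contributions gives the formula mass.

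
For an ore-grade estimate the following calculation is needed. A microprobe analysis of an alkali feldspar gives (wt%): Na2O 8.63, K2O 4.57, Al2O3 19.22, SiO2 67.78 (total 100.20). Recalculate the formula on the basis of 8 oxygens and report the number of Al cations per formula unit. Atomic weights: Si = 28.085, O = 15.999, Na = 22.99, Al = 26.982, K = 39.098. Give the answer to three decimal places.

1.002 Al apfu

8.63 wt% Na2O ÷ 61.979 g/mol = 0.13924 mol, giving 0.27848 Na and 0.13924 O.
4.57 wt% K2O ÷ 94.195 g/mol = 0.04852 mol, giving 0.09704 K and 0.04852 O.
19.22 wt% Al2O3 ÷ 101.961 g/mol = 0.18850 mol, giving 0.37700 Al and 0.56550 O.
67.78 wt% SiO2 ÷ 60.083 g/mol = 1.12811 mol, giving 1.12811 Si and 2.25622 O.
Oxygen sums to 3.00948; scaling by 8/3.00948 = 2.65827 puts the formula on 8 O.
Al: 0.37700 × 2.65827 = 1.002 atoms per formula unit.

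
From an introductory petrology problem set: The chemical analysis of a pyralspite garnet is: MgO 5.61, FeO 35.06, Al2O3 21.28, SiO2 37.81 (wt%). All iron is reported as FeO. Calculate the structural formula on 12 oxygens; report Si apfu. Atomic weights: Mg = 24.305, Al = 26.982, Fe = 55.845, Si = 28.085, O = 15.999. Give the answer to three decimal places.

3.006 Si apfu

MgO: 5.61/40.304 = 0.13919 mol → 0.13919 mol Mg, 0.13919 mol O.
FeO: 35.06/71.844 = 0.48800 mol → 0.48800 mol Fe, 0.48800 mol O.
Al2O3: 21.28/101.961 = 0.20871 mol → 0.41742 mol Al, 0.62613 mol O.
SiO2: 37.81/60.083 = 0.62930 mol → 0.62930 mol Si, 1.25860 mol O.
Total oxygen = 2.51192 mol. Normalization factor = 12/2.51192 = 4.77722.
Si per 12 O = 0.62930 × 4.77722 = 3.006.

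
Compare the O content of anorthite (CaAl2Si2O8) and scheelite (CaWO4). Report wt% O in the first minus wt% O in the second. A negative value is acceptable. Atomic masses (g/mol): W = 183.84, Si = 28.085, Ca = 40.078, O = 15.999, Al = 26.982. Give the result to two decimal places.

M(CaAl2Si2O8) = 278.204 g/mol, so wt% O = 127.992/278.204 × 100 = 46.01%.
M(CaWO4) = 287.914 g/mol, so wt% O = 63.996/287.914 × 100 = 22.23%.
46.01 − 22.23 = 23.78 pp.

23.78 percentage points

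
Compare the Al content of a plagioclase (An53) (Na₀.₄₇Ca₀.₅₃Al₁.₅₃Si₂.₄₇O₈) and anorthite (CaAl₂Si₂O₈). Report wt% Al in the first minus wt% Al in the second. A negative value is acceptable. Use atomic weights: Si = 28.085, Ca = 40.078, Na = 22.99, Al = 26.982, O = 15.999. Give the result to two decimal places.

Al in Na₀.₄₇Ca₀.₅₃Al₁.₅₃Si₂.₄₇O₈: molar mass 270.691 g/mol; 1.53×26.982 = 41.282 g → 15.25 wt%.
Al in CaAl₂Si₂O₈: molar mass 278.204 g/mol; 2×26.982 = 53.964 g → 19.40 wt%.
Difference = 15.25 − 19.40 = -4.15 percentage points.

-4.15 percentage points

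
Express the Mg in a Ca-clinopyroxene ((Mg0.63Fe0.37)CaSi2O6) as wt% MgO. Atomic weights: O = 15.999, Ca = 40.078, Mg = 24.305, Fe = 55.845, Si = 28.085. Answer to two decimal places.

Formula mass = 228.217 g/mol.
0.63 Mg → 0.6300 mol MgO per formula unit; M(MgO) = 40.304, so MgO mass = 25.392 g.
25.392/228.217 × 100 = 11.13 wt%.

11.13 wt%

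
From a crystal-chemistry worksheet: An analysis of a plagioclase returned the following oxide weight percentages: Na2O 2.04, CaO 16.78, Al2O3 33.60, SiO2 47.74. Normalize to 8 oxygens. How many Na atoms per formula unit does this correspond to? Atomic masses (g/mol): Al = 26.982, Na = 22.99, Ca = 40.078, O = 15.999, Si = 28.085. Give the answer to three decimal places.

Na2O: 2.04/61.979 = 0.03291 mol → 0.06582 mol Na, 0.03291 mol O.
CaO: 16.78/56.077 = 0.29923 mol → 0.29923 mol Ca, 0.29923 mol O.
Al2O3: 33.60/101.961 = 0.32954 mol → 0.65908 mol Al, 0.98862 mol O.
SiO2: 47.74/60.083 = 0.79457 mol → 0.79457 mol Si, 1.58914 mol O.
Total oxygen = 2.90990 mol. Normalization factor = 8/2.90990 = 2.74924.
Na per 8 O = 0.06582 × 2.74924 = 0.181.

0.181 Na apfu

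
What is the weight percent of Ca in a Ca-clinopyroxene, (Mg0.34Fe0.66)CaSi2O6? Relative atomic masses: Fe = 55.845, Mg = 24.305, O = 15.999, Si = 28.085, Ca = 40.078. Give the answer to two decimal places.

Molar mass of (Mg0.34Fe0.66)CaSi2O6: 0.34·24.305 + 0.66·55.845 + 1·40.078 + 2·28.085 + 6·15.999 = 237.363 g/mol.
Mass of Ca per formula unit: 1 × 40.078 = 40.078 g.
Weight fraction Ca = 40.078 / 237.363 = 0.1688.

16.88 wt%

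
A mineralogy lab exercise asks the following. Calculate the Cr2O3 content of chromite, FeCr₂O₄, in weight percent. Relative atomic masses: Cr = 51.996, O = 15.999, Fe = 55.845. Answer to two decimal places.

67.90 wt%

Formula mass = 223.833 g/mol.
2 Cr → 1.0000 mol Cr2O3 per formula unit; M(Cr2O3) = 151.989, so Cr2O3 mass = 151.989 g.
151.989/223.833 × 100 = 67.90 wt%.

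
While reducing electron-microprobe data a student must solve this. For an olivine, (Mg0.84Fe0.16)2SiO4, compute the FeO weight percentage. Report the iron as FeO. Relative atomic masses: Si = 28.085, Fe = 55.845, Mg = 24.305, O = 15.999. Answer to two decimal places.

M((Mg0.84Fe0.16)2SiO4) = 150.784 g/mol; M(FeO) = 71.844 g/mol.
Moles FeO per formula unit = 0.32 Fe ÷ 1 = 0.3200.
FeO fraction = (0.3200 × 71.844) / 150.784 = 22.990/150.784 = 0.1525.

15.25 wt%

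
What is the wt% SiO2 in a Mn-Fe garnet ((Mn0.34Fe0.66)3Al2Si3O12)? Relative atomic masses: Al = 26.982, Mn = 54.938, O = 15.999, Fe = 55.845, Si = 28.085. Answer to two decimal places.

Molar mass of (Mn0.34Fe0.66)3Al2Si3O12 = 1.02*54.938 + 1.98*55.845 + 2*26.982 + 3*28.085 + 12*15.999 = 496.817 g/mol.
Each formula unit contains 3 Si, equivalent to 3/1 = 3.0000 mol SiO2.
M(SiO2) = 1×28.085 + 2×15.999 = 60.083 g/mol.
Mass of SiO2 per formula unit = 3.0000 × 60.083 = 180.249 g.
SiO2 wt% = 180.249 / 496.817 × 100 = 36.28%.

36.28 wt%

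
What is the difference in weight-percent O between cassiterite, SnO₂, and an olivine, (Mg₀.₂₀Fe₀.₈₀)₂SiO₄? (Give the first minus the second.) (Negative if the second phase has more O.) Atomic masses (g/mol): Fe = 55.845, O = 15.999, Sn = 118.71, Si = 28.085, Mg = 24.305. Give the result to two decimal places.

-12.25 percentage points

M(SnO₂) = 150.708 g/mol, so wt% O = 31.998/150.708 × 100 = 21.23%.
M((Mg₀.₂₀Fe₀.₈₀)₂SiO₄) = 191.155 g/mol, so wt% O = 63.996/191.155 × 100 = 33.48%.
21.23 − 33.48 = -12.25 pp.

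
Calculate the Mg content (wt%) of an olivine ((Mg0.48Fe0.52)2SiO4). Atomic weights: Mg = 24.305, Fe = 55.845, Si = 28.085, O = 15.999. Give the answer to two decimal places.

Molar mass of (Mg0.48Fe0.52)2SiO4: 0.96×24.305 + 1.04×55.845 + 1×28.085 + 4×15.999 = 173.493 g/mol.
Mass of Mg per formula unit: 0.96 × 24.305 = 23.333 g.
Weight fraction Mg = 23.333 / 173.493 = 0.1345.

13.45 wt%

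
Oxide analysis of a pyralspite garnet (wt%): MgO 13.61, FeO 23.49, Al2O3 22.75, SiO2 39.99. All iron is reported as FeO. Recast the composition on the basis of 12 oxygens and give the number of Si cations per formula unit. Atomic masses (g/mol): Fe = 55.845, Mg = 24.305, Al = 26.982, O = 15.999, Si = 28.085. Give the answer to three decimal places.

MgO: 13.61/40.304 = 0.33768 mol → 0.33768 mol Mg, 0.33768 mol O.
FeO: 23.49/71.844 = 0.32696 mol → 0.32696 mol Fe, 0.32696 mol O.
Al2O3: 22.75/101.961 = 0.22312 mol → 0.44624 mol Al, 0.66936 mol O.
SiO2: 39.99/60.083 = 0.66558 mol → 0.66558 mol Si, 1.33116 mol O.
Total oxygen = 2.66516 mol. Normalization factor = 12/2.66516 = 4.50254.
Si per 12 O = 0.66558 × 4.50254 = 2.997.

2.997 Si apfu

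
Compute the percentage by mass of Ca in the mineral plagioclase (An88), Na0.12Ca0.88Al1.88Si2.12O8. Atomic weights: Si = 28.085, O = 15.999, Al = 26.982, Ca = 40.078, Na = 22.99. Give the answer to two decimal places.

M(Na0.12Ca0.88Al1.88Si2.12O8) = 276.286 g/mol.
Ca contributes 0.88 × 40.078 = 35.269 g per mole.
35.269/276.286 = 0.1277 → 12.77%.

12.77 weight percent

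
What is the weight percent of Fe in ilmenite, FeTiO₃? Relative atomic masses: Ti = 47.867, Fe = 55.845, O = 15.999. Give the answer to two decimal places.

36.81 mass %

Formula mass = 1×55.845 + 1×47.867 + 3×15.999 = 151.709 g/mol, of which 55.845 g is Fe.
So Fe makes up 55.845/151.709 = 0.3681 of the mass, i.e. 36.81%.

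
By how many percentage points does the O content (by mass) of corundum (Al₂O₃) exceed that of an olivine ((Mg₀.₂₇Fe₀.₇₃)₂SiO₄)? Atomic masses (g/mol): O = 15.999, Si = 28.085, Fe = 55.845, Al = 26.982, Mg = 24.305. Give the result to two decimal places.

First mineral: 47.997 g O in 101.961 g formula = 47.07 wt% O.
Second mineral: 63.996 g O in 186.739 g formula = 34.27 wt% O.
47.07% − 34.27% gives a difference of 12.80 percentage points.

12.80 percentage points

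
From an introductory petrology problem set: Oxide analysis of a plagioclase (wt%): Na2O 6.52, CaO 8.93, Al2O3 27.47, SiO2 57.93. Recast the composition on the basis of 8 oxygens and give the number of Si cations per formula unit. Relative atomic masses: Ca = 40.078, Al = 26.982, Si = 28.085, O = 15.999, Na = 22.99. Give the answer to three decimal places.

6.52 wt% Na2O ÷ 61.979 g/mol = 0.10520 mol, giving 0.21040 Na and 0.10520 O.
8.93 wt% CaO ÷ 56.077 g/mol = 0.15925 mol, giving 0.15925 Ca and 0.15925 O.
27.47 wt% Al2O3 ÷ 101.961 g/mol = 0.26942 mol, giving 0.53884 Al and 0.80826 O.
57.93 wt% SiO2 ÷ 60.083 g/mol = 0.96417 mol, giving 0.96417 Si and 1.92834 O.
Oxygen sums to 3.00105; scaling by 8/3.00105 = 2.66573 puts the formula on 8 O.
Si: 0.96417 × 2.66573 = 2.570 atoms per formula unit.

2.570 Si apfu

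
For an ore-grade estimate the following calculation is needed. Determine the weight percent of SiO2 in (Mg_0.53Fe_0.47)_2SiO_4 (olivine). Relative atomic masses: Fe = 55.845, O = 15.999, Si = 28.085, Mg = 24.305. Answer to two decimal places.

Formula mass = 170.339 g/mol.
1 Si → 1.0000 mol SiO2 per formula unit; M(SiO2) = 60.083, so SiO2 mass = 60.083 g.
60.083/170.339 × 100 = 35.27 wt%.

35.27 wt%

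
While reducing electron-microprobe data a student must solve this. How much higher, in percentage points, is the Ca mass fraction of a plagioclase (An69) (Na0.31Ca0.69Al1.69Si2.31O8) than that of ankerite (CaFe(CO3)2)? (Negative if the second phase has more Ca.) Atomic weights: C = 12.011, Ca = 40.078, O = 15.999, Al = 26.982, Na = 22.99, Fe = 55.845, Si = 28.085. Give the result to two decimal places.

Ca in Na0.31Ca0.69Al1.69Si2.31O8: molar mass 273.249 g/mol; 0.69×40.078 = 27.654 g → 10.12 wt%.
Ca in CaFe(CO3)2: molar mass 215.939 g/mol; 1×40.078 = 40.078 g → 18.56 wt%.
Difference = 10.12 − 18.56 = -8.44 percentage points.

-8.44 percentage points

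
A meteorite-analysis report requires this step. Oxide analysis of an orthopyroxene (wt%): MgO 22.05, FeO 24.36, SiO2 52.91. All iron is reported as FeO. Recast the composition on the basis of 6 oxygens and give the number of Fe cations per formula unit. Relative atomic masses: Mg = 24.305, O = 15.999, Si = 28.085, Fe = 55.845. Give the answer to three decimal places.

0.768 Fe apfu

22.05 wt% MgO ÷ 40.304 g/mol = 0.54709 mol, giving 0.54709 Mg and 0.54709 O.
24.36 wt% FeO ÷ 71.844 g/mol = 0.33907 mol, giving 0.33907 Fe and 0.33907 O.
52.91 wt% SiO2 ÷ 60.083 g/mol = 0.88062 mol, giving 0.88062 Si and 1.76124 O.
Oxygen sums to 2.64740; scaling by 6/2.64740 = 2.26637 puts the formula on 6 O.
Fe: 0.33907 × 2.26637 = 0.768 atoms per formula unit.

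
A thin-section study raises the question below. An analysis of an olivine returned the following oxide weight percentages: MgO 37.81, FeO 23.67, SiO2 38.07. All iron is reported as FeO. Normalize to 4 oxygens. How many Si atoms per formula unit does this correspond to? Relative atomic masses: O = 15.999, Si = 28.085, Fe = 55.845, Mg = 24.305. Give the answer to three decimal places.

1.000 Si apfu

37.81 wt% MgO ÷ 40.304 g/mol = 0.93812 mol, giving 0.93812 Mg and 0.93812 O.
23.67 wt% FeO ÷ 71.844 g/mol = 0.32946 mol, giving 0.32946 Fe and 0.32946 O.
38.07 wt% SiO2 ÷ 60.083 g/mol = 0.63362 mol, giving 0.63362 Si and 1.26724 O.
Oxygen sums to 2.53482; scaling by 4/2.53482 = 1.57802 puts the formula on 4 O.
Si: 0.63362 × 1.57802 = 1.000 atoms per formula unit.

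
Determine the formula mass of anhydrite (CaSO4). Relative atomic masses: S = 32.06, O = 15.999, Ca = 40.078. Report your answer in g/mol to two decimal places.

136.13 g/mol

Ca: 1 × 40.078 = 40.0780
S: 1 × 32.06 = 32.0600
O: 4 × 15.999 = 63.9960
Summing the contributions gives the formula mass.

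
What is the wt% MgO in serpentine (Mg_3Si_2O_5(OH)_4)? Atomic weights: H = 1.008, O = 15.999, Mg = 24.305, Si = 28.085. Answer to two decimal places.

Molar mass of Mg_3Si_2O_5(OH)_4 = 3*24.305 + 2*28.085 + 9*15.999 + 4*1.008 = 277.108 g/mol.
Each formula unit contains 3 Mg, equivalent to 3/1 = 3.0000 mol MgO.
M(MgO) = 1×24.305 + 1×15.999 = 40.304 g/mol.
Mass of MgO per formula unit = 3.0000 × 40.304 = 120.912 g.
MgO wt% = 120.912 / 277.108 × 100 = 43.63%.

43.63 wt%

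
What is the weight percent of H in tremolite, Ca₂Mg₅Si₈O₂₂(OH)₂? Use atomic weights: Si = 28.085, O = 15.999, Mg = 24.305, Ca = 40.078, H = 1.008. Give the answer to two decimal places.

M(Ca₂Mg₅Si₈O₂₂(OH)₂) = 812.353 g/mol.
H contributes 2 × 1.008 = 2.016 g per mole.
2.016/812.353 = 0.0025 → 0.25%.

0.25 weight percent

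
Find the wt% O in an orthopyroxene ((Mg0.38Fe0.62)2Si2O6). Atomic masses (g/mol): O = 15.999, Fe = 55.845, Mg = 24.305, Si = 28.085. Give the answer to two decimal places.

40.02 weight percent

Formula mass = 0.76·24.305 + 1.24·55.845 + 2·28.085 + 6·15.999 = 239.884 g/mol, of which 95.994 g is O.
So O makes up 95.994/239.884 = 0.4002 of the mass, i.e. 40.02%.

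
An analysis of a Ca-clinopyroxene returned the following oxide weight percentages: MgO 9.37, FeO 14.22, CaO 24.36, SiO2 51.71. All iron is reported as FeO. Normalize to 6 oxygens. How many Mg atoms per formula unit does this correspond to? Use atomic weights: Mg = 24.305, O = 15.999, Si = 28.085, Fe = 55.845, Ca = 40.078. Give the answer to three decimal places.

9.37 wt% MgO ÷ 40.304 g/mol = 0.23248 mol, giving 0.23248 Mg and 0.23248 O.
14.22 wt% FeO ÷ 71.844 g/mol = 0.19793 mol, giving 0.19793 Fe and 0.19793 O.
24.36 wt% CaO ÷ 56.077 g/mol = 0.43440 mol, giving 0.43440 Ca and 0.43440 O.
51.71 wt% SiO2 ÷ 60.083 g/mol = 0.86064 mol, giving 0.86064 Si and 1.72128 O.
Oxygen sums to 2.58609; scaling by 6/2.58609 = 2.32010 puts the formula on 6 O.
Mg: 0.23248 × 2.32010 = 0.539 atoms per formula unit.

0.539 Mg apfu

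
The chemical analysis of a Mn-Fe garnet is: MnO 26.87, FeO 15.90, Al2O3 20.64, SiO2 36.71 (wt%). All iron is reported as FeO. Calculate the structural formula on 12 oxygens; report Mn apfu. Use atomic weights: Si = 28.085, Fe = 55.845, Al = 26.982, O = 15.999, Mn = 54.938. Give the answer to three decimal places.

MnO (M=70.937): mol = 0.37879; Mn = 0.37879, O = 0.37879.
FeO (M=71.844): mol = 0.22131; Fe = 0.22131, O = 0.22131.
Al2O3 (M=101.961): mol = 0.20243; Al = 0.40486, O = 0.60729.
SiO2 (M=60.083): mol = 0.61099; Si = 0.61099, O = 1.22198.
ΣO = 2.42937; factor = 12/ΣO = 4.93955.
Mn apfu = 0.37879 × 4.93955 = 1.871.

1.871 Mn apfu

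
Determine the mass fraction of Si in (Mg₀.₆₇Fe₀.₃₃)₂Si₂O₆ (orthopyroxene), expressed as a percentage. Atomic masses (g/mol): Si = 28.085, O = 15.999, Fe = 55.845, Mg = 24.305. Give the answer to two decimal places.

25.35 mass %

Formula mass = 1.34*24.305 + 0.66*55.845 + 2*28.085 + 6*15.999 = 221.590 g/mol, of which 56.170 g is Si.
So Si makes up 56.170/221.590 = 0.2535 of the mass, i.e. 25.35%.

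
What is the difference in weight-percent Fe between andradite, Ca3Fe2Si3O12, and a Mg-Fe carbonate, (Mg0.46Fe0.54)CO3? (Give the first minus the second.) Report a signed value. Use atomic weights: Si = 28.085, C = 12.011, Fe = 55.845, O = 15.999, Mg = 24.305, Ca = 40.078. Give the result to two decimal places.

Fe in Ca3Fe2Si3O12: molar mass 508.167 g/mol; 2×55.845 = 111.690 g → 21.98 wt%.
Fe in (Mg0.46Fe0.54)CO3: molar mass 101.345 g/mol; 0.54×55.845 = 30.156 g → 29.76 wt%.
Difference = 21.98 − 29.76 = -7.78 percentage points.

-7.78 percentage points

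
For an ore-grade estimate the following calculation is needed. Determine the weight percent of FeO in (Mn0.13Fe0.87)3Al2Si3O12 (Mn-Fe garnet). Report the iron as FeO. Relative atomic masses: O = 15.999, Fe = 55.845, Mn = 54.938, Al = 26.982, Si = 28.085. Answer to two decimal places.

37.70 wt%

M((Mn0.13Fe0.87)3Al2Si3O12) = 497.388 g/mol; M(FeO) = 71.844 g/mol.
Moles FeO per formula unit = 2.61 Fe ÷ 1 = 2.6100.
FeO fraction = (2.6100 × 71.844) / 497.388 = 187.513/497.388 = 0.3770.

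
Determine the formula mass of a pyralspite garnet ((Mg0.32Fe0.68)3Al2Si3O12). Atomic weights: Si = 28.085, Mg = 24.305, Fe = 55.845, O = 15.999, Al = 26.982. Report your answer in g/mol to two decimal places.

The formula mass is the sum 0.96·24.305 + 2.04·55.845 + 2·26.982 + 3·28.085 + 12·15.999.

467.46 g/mol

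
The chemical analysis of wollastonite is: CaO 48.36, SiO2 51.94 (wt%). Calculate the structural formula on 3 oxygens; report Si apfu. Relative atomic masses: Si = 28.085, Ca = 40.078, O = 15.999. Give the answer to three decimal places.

CaO (M=56.077): mol = 0.86239; Ca = 0.86239, O = 0.86239.
SiO2 (M=60.083): mol = 0.86447; Si = 0.86447, O = 1.72894.
ΣO = 2.59133; factor = 3/ΣO = 1.15771.
Si apfu = 0.86447 × 1.15771 = 1.001.

1.001 Si apfu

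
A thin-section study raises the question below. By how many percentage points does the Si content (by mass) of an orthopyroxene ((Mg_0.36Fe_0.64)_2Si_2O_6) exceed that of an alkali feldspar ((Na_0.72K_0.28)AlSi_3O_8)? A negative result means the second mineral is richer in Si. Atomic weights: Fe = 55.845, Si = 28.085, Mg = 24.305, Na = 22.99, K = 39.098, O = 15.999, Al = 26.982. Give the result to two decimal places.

-8.30 percentage points

M((Mg_0.36Fe_0.64)_2Si_2O_6) = 241.145 g/mol, so wt% Si = 56.170/241.145 × 100 = 23.29%.
M((Na_0.72K_0.28)AlSi_3O_8) = 266.729 g/mol, so wt% Si = 84.255/266.729 × 100 = 31.59%.
23.29 − 31.59 = -8.30 pp.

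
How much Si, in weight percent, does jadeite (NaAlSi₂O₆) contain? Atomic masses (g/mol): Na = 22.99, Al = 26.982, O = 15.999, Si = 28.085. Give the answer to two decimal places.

27.79 weight percent

M(NaAlSi₂O₆) = 202.136 g/mol.
Si contributes 2 × 28.085 = 56.170 g per mole.
56.170/202.136 = 0.2779 → 27.79%.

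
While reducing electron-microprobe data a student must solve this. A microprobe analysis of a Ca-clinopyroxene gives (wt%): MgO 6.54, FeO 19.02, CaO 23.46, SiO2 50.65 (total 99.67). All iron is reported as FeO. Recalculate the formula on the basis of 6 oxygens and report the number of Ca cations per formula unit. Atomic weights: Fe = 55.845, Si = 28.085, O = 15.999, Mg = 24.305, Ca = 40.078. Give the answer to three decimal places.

0.992 Ca apfu

MgO: 6.54/40.304 = 0.16227 mol → 0.16227 mol Mg, 0.16227 mol O.
FeO: 19.02/71.844 = 0.26474 mol → 0.26474 mol Fe, 0.26474 mol O.
CaO: 23.46/56.077 = 0.41835 mol → 0.41835 mol Ca, 0.41835 mol O.
SiO2: 50.65/60.083 = 0.84300 mol → 0.84300 mol Si, 1.68600 mol O.
Total oxygen = 2.53136 mol. Normalization factor = 6/2.53136 = 2.37027.
Ca per 6 O = 0.41835 × 2.37027 = 0.992.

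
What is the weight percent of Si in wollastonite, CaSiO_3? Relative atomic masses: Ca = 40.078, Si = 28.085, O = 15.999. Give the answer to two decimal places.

24.18 weight percent

Molar mass of CaSiO_3: 1·40.078 + 1·28.085 + 3·15.999 = 116.160 g/mol.
Mass of Si per formula unit: 1 × 28.085 = 28.085 g.
Weight fraction Si = 28.085 / 116.160 = 0.2418.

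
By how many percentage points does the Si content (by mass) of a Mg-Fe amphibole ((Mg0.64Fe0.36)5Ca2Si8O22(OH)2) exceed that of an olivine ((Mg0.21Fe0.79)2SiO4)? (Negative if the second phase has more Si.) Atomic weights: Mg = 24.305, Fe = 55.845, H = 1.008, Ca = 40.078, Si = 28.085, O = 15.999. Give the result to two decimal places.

11.11 percentage points

First mineral: 224.680 g Si in 869.125 g formula = 25.85 wt% Si.
Second mineral: 28.085 g Si in 190.524 g formula = 14.74 wt% Si.
25.85% − 14.74% gives a difference of 11.11 percentage points.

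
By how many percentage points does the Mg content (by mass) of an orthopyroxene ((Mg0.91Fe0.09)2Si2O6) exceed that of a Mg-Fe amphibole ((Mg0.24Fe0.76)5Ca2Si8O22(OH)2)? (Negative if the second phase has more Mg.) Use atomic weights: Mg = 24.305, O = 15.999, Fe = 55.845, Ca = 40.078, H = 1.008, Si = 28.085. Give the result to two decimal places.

18.30 percentage points

Mg in (Mg0.91Fe0.09)2Si2O6: molar mass 206.451 g/mol; 1.82×24.305 = 44.235 g → 21.43 wt%.
Mg in (Mg0.24Fe0.76)5Ca2Si8O22(OH)2: molar mass 932.205 g/mol; 1.20×24.305 = 29.166 g → 3.13 wt%.
Difference = 21.43 − 3.13 = 18.30 percentage points.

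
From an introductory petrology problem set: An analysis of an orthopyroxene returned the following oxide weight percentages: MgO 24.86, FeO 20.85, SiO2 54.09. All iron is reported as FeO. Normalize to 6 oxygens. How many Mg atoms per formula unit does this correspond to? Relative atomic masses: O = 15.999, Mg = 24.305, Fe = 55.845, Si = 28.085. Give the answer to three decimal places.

1.367 Mg apfu

MgO (M=40.304): mol = 0.61681; Mg = 0.61681, O = 0.61681.
FeO (M=71.844): mol = 0.29021; Fe = 0.29021, O = 0.29021.
SiO2 (M=60.083): mol = 0.90025; Si = 0.90025, O = 1.80050.
ΣO = 2.70752; factor = 6/ΣO = 2.21605.
Mg apfu = 0.61681 × 2.21605 = 1.367.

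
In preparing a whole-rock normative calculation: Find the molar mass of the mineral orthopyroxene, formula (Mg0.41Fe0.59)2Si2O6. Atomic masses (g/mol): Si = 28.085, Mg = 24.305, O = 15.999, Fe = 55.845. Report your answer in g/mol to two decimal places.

237.99 g/mol

M = 0.82*24.305 + 1.18*55.845 + 2*28.085 + 6*15.999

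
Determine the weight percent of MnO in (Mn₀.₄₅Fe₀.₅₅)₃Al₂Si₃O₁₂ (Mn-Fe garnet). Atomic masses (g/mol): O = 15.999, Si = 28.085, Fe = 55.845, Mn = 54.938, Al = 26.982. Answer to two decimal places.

19.29 wt%

M((Mn₀.₄₅Fe₀.₅₅)₃Al₂Si₃O₁₂) = 496.518 g/mol; M(MnO) = 70.937 g/mol.
Moles MnO per formula unit = 1.35 Mn ÷ 1 = 1.3500.
MnO fraction = (1.3500 × 70.937) / 496.518 = 95.765/496.518 = 0.1929.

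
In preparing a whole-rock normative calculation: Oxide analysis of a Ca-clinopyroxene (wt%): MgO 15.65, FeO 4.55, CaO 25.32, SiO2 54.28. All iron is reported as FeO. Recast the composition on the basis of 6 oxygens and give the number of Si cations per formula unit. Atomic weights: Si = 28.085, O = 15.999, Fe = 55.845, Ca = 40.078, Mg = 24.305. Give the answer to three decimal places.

2.000 Si apfu

MgO (M=40.304): mol = 0.38830; Mg = 0.38830, O = 0.38830.
FeO (M=71.844): mol = 0.06333; Fe = 0.06333, O = 0.06333.
CaO (M=56.077): mol = 0.45152; Ca = 0.45152, O = 0.45152.
SiO2 (M=60.083): mol = 0.90342; Si = 0.90342, O = 1.80684.
ΣO = 2.70999; factor = 6/ΣO = 2.21403.
Si apfu = 0.90342 × 2.21403 = 2.000.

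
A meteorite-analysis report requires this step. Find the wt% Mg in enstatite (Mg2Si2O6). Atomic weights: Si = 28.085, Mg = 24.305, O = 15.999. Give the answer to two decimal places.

Molar mass of Mg2Si2O6: 2×24.305 + 2×28.085 + 6×15.999 = 200.774 g/mol.
Mass of Mg per formula unit: 2 × 24.305 = 48.610 g.
Weight fraction Mg = 48.610 / 200.774 = 0.2421.

24.21 mass %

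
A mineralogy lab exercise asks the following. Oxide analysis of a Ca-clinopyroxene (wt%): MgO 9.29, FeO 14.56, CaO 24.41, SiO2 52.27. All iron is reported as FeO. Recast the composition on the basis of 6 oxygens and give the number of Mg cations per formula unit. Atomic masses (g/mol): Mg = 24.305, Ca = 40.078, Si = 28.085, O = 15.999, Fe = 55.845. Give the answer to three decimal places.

MgO (M=40.304): mol = 0.23050; Mg = 0.23050, O = 0.23050.
FeO (M=71.844): mol = 0.20266; Fe = 0.20266, O = 0.20266.
CaO (M=56.077): mol = 0.43529; Ca = 0.43529, O = 0.43529.
SiO2 (M=60.083): mol = 0.86996; Si = 0.86996, O = 1.73992.
ΣO = 2.60837; factor = 6/ΣO = 2.30029.
Mg apfu = 0.23050 × 2.30029 = 0.530.

0.530 Mg apfu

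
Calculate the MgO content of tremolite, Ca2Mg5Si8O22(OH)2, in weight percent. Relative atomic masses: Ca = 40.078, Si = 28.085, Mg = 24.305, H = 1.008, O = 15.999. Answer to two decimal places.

24.81 wt%

Formula mass = 812.353 g/mol.
5 Mg → 5.0000 mol MgO per formula unit; M(MgO) = 40.304, so MgO mass = 201.520 g.
201.520/812.353 × 100 = 24.81 wt%.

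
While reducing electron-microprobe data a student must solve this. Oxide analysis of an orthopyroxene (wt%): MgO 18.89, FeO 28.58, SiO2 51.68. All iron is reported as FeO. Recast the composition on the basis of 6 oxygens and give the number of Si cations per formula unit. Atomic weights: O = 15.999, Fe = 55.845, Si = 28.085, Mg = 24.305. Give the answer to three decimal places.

1.995 Si apfu

18.89 wt% MgO ÷ 40.304 g/mol = 0.46869 mol, giving 0.46869 Mg and 0.46869 O.
28.58 wt% FeO ÷ 71.844 g/mol = 0.39781 mol, giving 0.39781 Fe and 0.39781 O.
51.68 wt% SiO2 ÷ 60.083 g/mol = 0.86014 mol, giving 0.86014 Si and 1.72028 O.
Oxygen sums to 2.58678; scaling by 6/2.58678 = 2.31949 puts the formula on 6 O.
Si: 0.86014 × 2.31949 = 1.995 atoms per formula unit.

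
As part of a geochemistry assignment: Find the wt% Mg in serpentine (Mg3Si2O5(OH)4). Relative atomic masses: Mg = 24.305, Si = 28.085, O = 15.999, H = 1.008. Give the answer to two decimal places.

Formula mass = 3*24.305 + 2*28.085 + 9*15.999 + 4*1.008 = 277.108 g/mol, of which 72.915 g is Mg.
So Mg makes up 72.915/277.108 = 0.2631 of the mass, i.e. 26.31%.

26.31 weight percent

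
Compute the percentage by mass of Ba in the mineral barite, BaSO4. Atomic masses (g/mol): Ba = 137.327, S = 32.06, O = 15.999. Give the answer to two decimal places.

58.84 mass %

Molar mass of BaSO4: 1·137.327 + 1·32.06 + 4·15.999 = 233.383 g/mol.
Mass of Ba per formula unit: 1 × 137.327 = 137.327 g.
Weight fraction Ba = 137.327 / 233.383 = 0.5884.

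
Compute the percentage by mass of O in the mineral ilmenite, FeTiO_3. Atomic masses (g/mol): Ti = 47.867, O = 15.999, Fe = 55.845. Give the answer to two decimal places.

Molar mass of FeTiO_3: 1×55.845 + 1×47.867 + 3×15.999 = 151.709 g/mol.
Mass of O per formula unit: 3 × 15.999 = 47.997 g.
Weight fraction O = 47.997 / 151.709 = 0.3164.

31.64 mass %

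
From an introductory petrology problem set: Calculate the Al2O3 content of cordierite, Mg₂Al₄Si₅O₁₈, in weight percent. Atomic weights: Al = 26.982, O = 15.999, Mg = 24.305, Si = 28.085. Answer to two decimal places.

Formula mass = 584.945 g/mol.
4 Al → 2.0000 mol Al2O3 per formula unit; M(Al2O3) = 101.961, so Al2O3 mass = 203.922 g.
203.922/584.945 × 100 = 34.86 wt%.

34.86 wt%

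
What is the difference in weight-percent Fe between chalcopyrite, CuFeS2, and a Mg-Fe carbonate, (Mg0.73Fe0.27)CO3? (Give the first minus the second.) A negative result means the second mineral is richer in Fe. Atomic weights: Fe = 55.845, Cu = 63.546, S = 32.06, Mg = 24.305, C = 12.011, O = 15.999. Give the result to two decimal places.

M(CuFeS2) = 183.511 g/mol, so wt% Fe = 55.845/183.511 × 100 = 30.43%.
M((Mg0.73Fe0.27)CO3) = 92.829 g/mol, so wt% Fe = 15.078/92.829 × 100 = 16.24%.
30.43 − 16.24 = 14.19 pp.

14.19 percentage points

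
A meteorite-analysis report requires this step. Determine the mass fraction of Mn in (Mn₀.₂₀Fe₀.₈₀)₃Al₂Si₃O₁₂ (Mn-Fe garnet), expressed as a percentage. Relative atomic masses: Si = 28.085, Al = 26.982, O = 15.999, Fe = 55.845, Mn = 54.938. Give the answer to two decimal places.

6.63 weight percent

Molar mass of (Mn₀.₂₀Fe₀.₈₀)₃Al₂Si₃O₁₂: 0.60·54.938 + 2.40·55.845 + 2·26.982 + 3·28.085 + 12·15.999 = 497.198 g/mol.
Mass of Mn per formula unit: 0.60 × 54.938 = 32.963 g.
Weight fraction Mn = 32.963 / 497.198 = 0.0663.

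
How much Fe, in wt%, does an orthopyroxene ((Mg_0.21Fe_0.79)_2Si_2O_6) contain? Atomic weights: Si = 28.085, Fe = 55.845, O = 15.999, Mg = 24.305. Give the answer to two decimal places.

35.21 wt%

Molar mass of (Mg_0.21Fe_0.79)_2Si_2O_6: 0.42·24.305 + 1.58·55.845 + 2·28.085 + 6·15.999 = 250.607 g/mol.
Mass of Fe per formula unit: 1.58 × 55.845 = 88.235 g.
Weight fraction Fe = 88.235 / 250.607 = 0.3521.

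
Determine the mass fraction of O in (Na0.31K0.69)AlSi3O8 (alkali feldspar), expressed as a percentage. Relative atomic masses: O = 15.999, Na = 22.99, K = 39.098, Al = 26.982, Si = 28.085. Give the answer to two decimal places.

46.83 mass %

Formula mass = 0.31*22.99 + 0.69*39.098 + 1*26.982 + 3*28.085 + 8*15.999 = 273.334 g/mol, of which 127.992 g is O.
So O makes up 127.992/273.334 = 0.4683 of the mass, i.e. 46.83%.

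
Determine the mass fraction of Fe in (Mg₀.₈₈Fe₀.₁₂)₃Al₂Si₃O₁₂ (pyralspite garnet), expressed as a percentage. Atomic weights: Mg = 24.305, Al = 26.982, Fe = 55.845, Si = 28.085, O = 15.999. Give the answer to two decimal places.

Molar mass of (Mg₀.₈₈Fe₀.₁₂)₃Al₂Si₃O₁₂: 2.64×24.305 + 0.36×55.845 + 2×26.982 + 3×28.085 + 12×15.999 = 414.476 g/mol.
Mass of Fe per formula unit: 0.36 × 55.845 = 20.104 g.
Weight fraction Fe = 20.104 / 414.476 = 0.0485.

4.85 weight percent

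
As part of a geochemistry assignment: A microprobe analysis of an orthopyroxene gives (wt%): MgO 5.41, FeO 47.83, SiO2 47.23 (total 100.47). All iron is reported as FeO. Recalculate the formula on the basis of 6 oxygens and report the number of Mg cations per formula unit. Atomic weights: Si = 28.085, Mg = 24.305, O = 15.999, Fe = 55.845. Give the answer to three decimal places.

MgO: 5.41/40.304 = 0.13423 mol → 0.13423 mol Mg, 0.13423 mol O.
FeO: 47.83/71.844 = 0.66575 mol → 0.66575 mol Fe, 0.66575 mol O.
SiO2: 47.23/60.083 = 0.78608 mol → 0.78608 mol Si, 1.57216 mol O.
Total oxygen = 2.37214 mol. Normalization factor = 6/2.37214 = 2.52936.
Mg per 6 O = 0.13423 × 2.52936 = 0.340.

0.340 Mg apfu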